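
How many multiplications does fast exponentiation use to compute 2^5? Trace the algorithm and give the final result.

Computing 2^5 by squaring (build up from 2^1; each line after the first costs one multiplication):

2^1 = 2
2^2 = (2^1)^2 = 2^2 = 4
2^4 = (2^2)^2 = 4^2 = 16
2^5 = 2 * 2^4 = 2 * 16 = 32

Result: 32
Multiplications needed: 3 (3 lines after 2^1)

2^5 = 32. Using exponentiation by squaring, this requires 3 multiplications. The key idea: if the exponent is even, square the half-power; if odd, multiply by the base once.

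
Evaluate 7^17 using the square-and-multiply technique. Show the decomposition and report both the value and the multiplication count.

Computing 7^17 by squaring (build up from 7^1; each line after the first costs one multiplication):

7^1 = 7
7^2 = (7^1)^2 = 7^2 = 49
7^4 = (7^2)^2 = 49^2 = 2401
7^8 = (7^4)^2 = 2401^2 = 5764801
7^16 = (7^8)^2 = 5764801^2 = 33232930569601
7^17 = 7 * 7^16 = 7 * 33232930569601 = 232630513987207

Result: 232630513987207
Multiplications needed: 5 (5 lines after 7^1)

7^17 = 232630513987207. Using exponentiation by squaring, this requires 5 multiplications. The key idea: if the exponent is even, square the half-power; if odd, multiply by the base once.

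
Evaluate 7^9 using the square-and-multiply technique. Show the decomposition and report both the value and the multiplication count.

Computing 7^9 by squaring (build up from 7^1; each line after the first costs one multiplication):

7^1 = 7
7^2 = (7^1)^2 = 7^2 = 49
7^4 = (7^2)^2 = 49^2 = 2401
7^8 = (7^4)^2 = 2401^2 = 5764801
7^9 = 7 * 7^8 = 7 * 5764801 = 40353607

Result: 40353607
Multiplications needed: 4 (4 lines after 7^1)

7^9 = 40353607. Using exponentiation by squaring, this requires 4 multiplications. The key idea: if the exponent is even, square the half-power; if odd, multiply by the base once.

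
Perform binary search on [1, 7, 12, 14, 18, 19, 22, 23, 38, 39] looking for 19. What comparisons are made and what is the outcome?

Binary search for 19 in [1, 7, 12, 14, 18, 19, 22, 23, 38, 39]:

lo=0, hi=9, mid=4, arr[mid]=18 -> 18 < 19, search right half
lo=5, hi=9, mid=7, arr[mid]=23 -> 23 > 19, search left half
lo=5, hi=6, mid=5, arr[mid]=19 -> Found target at index 5!

Binary search finds 19 at index 5 after 3 comparisons. The search repeatedly halves the search space by comparing with the middle element.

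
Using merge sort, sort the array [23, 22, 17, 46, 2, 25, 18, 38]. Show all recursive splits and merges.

Merge sort trace:

Split: [23, 22, 17, 46, 2, 25, 18, 38] -> [23, 22, 17, 46] and [2, 25, 18, 38]
  Split: [23, 22, 17, 46] -> [23, 22] and [17, 46]
    Split: [23, 22] -> [23] and [22]
    Merge: [23] + [22] -> [22, 23]
    Split: [17, 46] -> [17] and [46]
    Merge: [17] + [46] -> [17, 46]
  Merge: [22, 23] + [17, 46] -> [17, 22, 23, 46]
  Split: [2, 25, 18, 38] -> [2, 25] and [18, 38]
    Split: [2, 25] -> [2] and [25]
    Merge: [2] + [25] -> [2, 25]
    Split: [18, 38] -> [18] and [38]
    Merge: [18] + [38] -> [18, 38]
  Merge: [2, 25] + [18, 38] -> [2, 18, 25, 38]
Merge: [17, 22, 23, 46] + [2, 18, 25, 38] -> [2, 17, 18, 22, 23, 25, 38, 46]

Final sorted array: [2, 17, 18, 22, 23, 25, 38, 46]

The merge sort proceeds by recursively splitting the array and merging sorted halves.
After all merges, the sorted array is [2, 17, 18, 22, 23, 25, 38, 46].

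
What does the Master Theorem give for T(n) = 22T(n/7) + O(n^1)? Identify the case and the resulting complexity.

Master Theorem for T(n) = 22T(n/7) + O(n^1):

a = 22, b = 7, c = 1
log_b(a) = log_7(22) = 1.5885

Case 1: c = 1 < log_7(22) = 1.5885
T(n) = O(n^(log_7 22))

For T(n) = 22T(n/7) + O(n^1): log_7(22) = 1.5885. This is Case 1 of the Master Theorem (c < log_b(a), work dominated by leaves), giving O(n^(log_7 22)).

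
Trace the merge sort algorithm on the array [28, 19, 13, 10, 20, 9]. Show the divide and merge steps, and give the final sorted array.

Merge sort trace:

Split: [28, 19, 13, 10, 20, 9] -> [28, 19, 13] and [10, 20, 9]
  Split: [28, 19, 13] -> [28] and [19, 13]
    Split: [19, 13] -> [19] and [13]
    Merge: [19] + [13] -> [13, 19]
  Merge: [28] + [13, 19] -> [13, 19, 28]
  Split: [10, 20, 9] -> [10] and [20, 9]
    Split: [20, 9] -> [20] and [9]
    Merge: [20] + [9] -> [9, 20]
  Merge: [10] + [9, 20] -> [9, 10, 20]
Merge: [13, 19, 28] + [9, 10, 20] -> [9, 10, 13, 19, 20, 28]

Final sorted array: [9, 10, 13, 19, 20, 28]

The merge sort proceeds by recursively splitting the array and merging sorted halves.
After all merges, the sorted array is [9, 10, 13, 19, 20, 28].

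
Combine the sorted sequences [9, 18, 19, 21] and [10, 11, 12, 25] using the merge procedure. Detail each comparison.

Merging process:

Compare 9 vs 10: take 9 from left. Merged: [9]
Compare 18 vs 10: take 10 from right. Merged: [9, 10]
Compare 18 vs 11: take 11 from right. Merged: [9, 10, 11]
Compare 18 vs 12: take 12 from right. Merged: [9, 10, 11, 12]
Compare 18 vs 25: take 18 from left. Merged: [9, 10, 11, 12, 18]
Compare 19 vs 25: take 19 from left. Merged: [9, 10, 11, 12, 18, 19]
Compare 21 vs 25: take 21 from left. Merged: [9, 10, 11, 12, 18, 19, 21]
Append remaining from right: [25]. Merged: [9, 10, 11, 12, 18, 19, 21, 25]

Final merged array: [9, 10, 11, 12, 18, 19, 21, 25]
Total comparisons: 7

The merged array is [9, 10, 11, 12, 18, 19, 21, 25], requiring 7 comparisons. The merge step runs in O(n) time where n is the total number of elements.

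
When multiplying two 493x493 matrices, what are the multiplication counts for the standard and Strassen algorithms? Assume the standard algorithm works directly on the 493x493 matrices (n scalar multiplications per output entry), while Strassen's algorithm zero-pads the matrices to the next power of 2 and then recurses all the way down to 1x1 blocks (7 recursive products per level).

Matrix multiplication for 493x493 matrices:

Strassen's algorithm requires power-of-2 dimensions. Pad 493x493 to 512x512 (next power of 2).

Standard algorithm: 493^3 = 119823157 multiplications
Strassen's algorithm: 7^(log2(512)) = 7^9 = 40353607 multiplications
Savings: 119823157 - 40353607 = 79469550 multiplications

Standard: 119823157 multiplications (493^3). Strassen: 40353607 multiplications (7^9, after padding to 512x512). Strassen reduces 8 recursive multiplications to 7 at each level.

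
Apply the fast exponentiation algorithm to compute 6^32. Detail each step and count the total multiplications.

Computing 6^32 by squaring (build up from 6^1; each line after the first costs one multiplication):

6^1 = 6
6^2 = (6^1)^2 = 6^2 = 36
6^4 = (6^2)^2 = 36^2 = 1296
6^8 = (6^4)^2 = 1296^2 = 1679616
6^16 = (6^8)^2 = 1679616^2 = 2821109907456
6^32 = (6^16)^2 = 2821109907456^2 = 7958661109946400884391936

Result: 7958661109946400884391936
Multiplications needed: 5 (5 lines after 6^1)

6^32 = 7958661109946400884391936. Using exponentiation by squaring, this requires 5 multiplications. The key idea: if the exponent is even, square the half-power; if odd, multiply by the base once.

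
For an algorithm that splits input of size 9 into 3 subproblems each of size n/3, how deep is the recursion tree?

For divide and conquer with division factor 3:

Problem sizes at each level:
Level 0: 9
Level 1: 3
Level 2: 1

The root is level 0 and the size-1 base case is level 2 (the tree spans levels 0 through 2, i.e. 3 levels counting the root), so the depth is the number of divisions: log_3(9) = 2

The recursion tree depth is log_3(9) = 2. At each level, the problem size is divided by 3, so it takes 2 divisions to reduce to a base case of size 1. The algorithm makes 3 recursive calls at each level.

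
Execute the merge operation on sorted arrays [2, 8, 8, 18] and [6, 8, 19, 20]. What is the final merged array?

Merging process:

Compare 2 vs 6: take 2 from left. Merged: [2]
Compare 8 vs 6: take 6 from right. Merged: [2, 6]
Compare 8 vs 8: take 8 from left. Merged: [2, 6, 8]
Compare 8 vs 8: take 8 from left. Merged: [2, 6, 8, 8]
Compare 18 vs 8: take 8 from right. Merged: [2, 6, 8, 8, 8]
Compare 18 vs 19: take 18 from left. Merged: [2, 6, 8, 8, 8, 18]
Append remaining from right: [19, 20]. Merged: [2, 6, 8, 8, 8, 18, 19, 20]

Final merged array: [2, 6, 8, 8, 8, 18, 19, 20]
Total comparisons: 6

The merged array is [2, 6, 8, 8, 8, 18, 19, 20], requiring 6 comparisons. The merge step runs in O(n) time where n is the total number of elements.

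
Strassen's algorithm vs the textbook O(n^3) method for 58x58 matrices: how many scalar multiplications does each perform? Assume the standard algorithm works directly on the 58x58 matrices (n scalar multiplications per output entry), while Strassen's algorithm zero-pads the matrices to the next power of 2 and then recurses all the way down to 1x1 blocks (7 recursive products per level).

Matrix multiplication for 58x58 matrices:

Strassen's algorithm requires power-of-2 dimensions. Pad 58x58 to 64x64 (next power of 2).

Standard algorithm: 58^3 = 195112 multiplications
Strassen's algorithm: 7^(log2(64)) = 7^6 = 117649 multiplications
Savings: 195112 - 117649 = 77463 multiplications

Standard: 195112 multiplications (58^3). Strassen: 117649 multiplications (7^6, after padding to 64x64). Strassen reduces 8 recursive multiplications to 7 at each level.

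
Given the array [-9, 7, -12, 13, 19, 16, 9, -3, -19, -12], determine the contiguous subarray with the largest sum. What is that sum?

Using Kadane's algorithm on [-9, 7, -12, 13, 19, 16, 9, -3, -19, -12]:

Scanning through the array:
Position 1 (value 7): max_ending_here = 7, max_so_far = 7
Position 2 (value -12): max_ending_here = -5, max_so_far = 7
Position 3 (value 13): max_ending_here = 13, max_so_far = 13
Position 4 (value 19): max_ending_here = 32, max_so_far = 32
Position 5 (value 16): max_ending_here = 48, max_so_far = 48
Position 6 (value 9): max_ending_here = 57, max_so_far = 57
Position 7 (value -3): max_ending_here = 54, max_so_far = 57
Position 8 (value -19): max_ending_here = 35, max_so_far = 57
Position 9 (value -12): max_ending_here = 23, max_so_far = 57

Maximum subarray: [13, 19, 16, 9]
Maximum sum: 57

The maximum subarray is [13, 19, 16, 9] with sum 57. This subarray runs from index 3 to index 6.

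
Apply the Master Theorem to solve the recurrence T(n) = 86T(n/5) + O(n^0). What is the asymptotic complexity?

Master Theorem for T(n) = 86T(n/5) + O(n^0):

a = 86, b = 5, c = 0
log_b(a) = log_5(86) = 2.7676

Case 1: c = 0 < log_5(86) = 2.7676
T(n) = O(n^(log_5 86))

For T(n) = 86T(n/5) + O(n^0): log_5(86) = 2.7676. This is Case 1 of the Master Theorem (c < log_b(a), work dominated by leaves), giving O(n^(log_5 86)).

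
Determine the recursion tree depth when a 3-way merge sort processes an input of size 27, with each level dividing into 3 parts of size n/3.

For divide and conquer with division factor 3:

Problem sizes at each level:
Level 0: 27
Level 1: 9
Level 2: 3
Level 3: 1

The root is level 0 and the size-1 base case is level 3 (the tree spans levels 0 through 3, i.e. 4 levels counting the root), so the depth is the number of divisions: log_3(27) = 3

The recursion tree depth is log_3(27) = 3. At each level, the problem size is divided by 3, so it takes 3 divisions to reduce to a base case of size 1. The algorithm makes 3 recursive calls at each level.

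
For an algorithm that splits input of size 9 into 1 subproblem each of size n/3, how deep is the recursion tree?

For divide and conquer with division factor 3:

Problem sizes at each level:
Level 0: 9
Level 1: 3
Level 2: 1

The root is level 0 and the size-1 base case is level 2 (the tree spans levels 0 through 2, i.e. 3 levels counting the root), so the depth is the number of divisions: log_3(9) = 2

The recursion tree depth is log_3(9) = 2. At each level, the problem size is divided by 3, so it takes 2 divisions to reduce to a base case of size 1. The algorithm makes 1 recursive call at each level.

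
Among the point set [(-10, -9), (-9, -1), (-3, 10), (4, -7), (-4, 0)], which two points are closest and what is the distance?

Computing all pairwise distances among 5 points:

d((-10, -9), (-9, -1)) = 8.0623
d((-10, -9), (-3, 10)) = 20.2485
d((-10, -9), (4, -7)) = 14.1421
d((-10, -9), (-4, 0)) = 10.8167
d((-9, -1), (-3, 10)) = 12.53
d((-9, -1), (4, -7)) = 14.3178
d((-9, -1), (-4, 0)) = 5.099 <-- minimum
d((-3, 10), (4, -7)) = 18.3848
d((-3, 10), (-4, 0)) = 10.0499
d((4, -7), (-4, 0)) = 10.6301

Closest pair: (-9, -1) and (-4, 0) with distance 5.099

The closest pair is (-9, -1) and (-4, 0) with Euclidean distance 5.099. For 5 points, brute-force pairwise comparison is shown above. For large n, the divide-and-conquer algorithm (sort by x, recurse on halves, check the dividing strip) achieves O(n log n).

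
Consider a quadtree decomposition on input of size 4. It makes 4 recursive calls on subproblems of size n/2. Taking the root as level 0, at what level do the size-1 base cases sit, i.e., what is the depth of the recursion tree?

For divide and conquer with division factor 2:

Problem sizes at each level:
Level 0: 4
Level 1: 2
Level 2: 1

The root is level 0 and the size-1 base case is level 2 (the tree spans levels 0 through 2, i.e. 3 levels counting the root), so the depth is the number of divisions: log_2(4) = 2

The recursion tree depth is log_2(4) = 2. At each level, the problem size is divided by 2, so it takes 2 divisions to reduce to a base case of size 1. The algorithm makes 4 recursive calls at each level.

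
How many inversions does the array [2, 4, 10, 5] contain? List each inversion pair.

Finding inversions in [2, 4, 10, 5]:

(2, 3): arr[2]=10 > arr[3]=5

Total inversions: 1

The array has 1 inversion(s): (2,3). Each pair (i,j) satisfies i < j and arr[i] > arr[j].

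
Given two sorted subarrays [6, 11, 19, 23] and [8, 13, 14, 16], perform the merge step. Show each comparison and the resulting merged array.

Merging process:

Compare 6 vs 8: take 6 from left. Merged: [6]
Compare 11 vs 8: take 8 from right. Merged: [6, 8]
Compare 11 vs 13: take 11 from left. Merged: [6, 8, 11]
Compare 19 vs 13: take 13 from right. Merged: [6, 8, 11, 13]
Compare 19 vs 14: take 14 from right. Merged: [6, 8, 11, 13, 14]
Compare 19 vs 16: take 16 from right. Merged: [6, 8, 11, 13, 14, 16]
Append remaining from left: [19, 23]. Merged: [6, 8, 11, 13, 14, 16, 19, 23]

Final merged array: [6, 8, 11, 13, 14, 16, 19, 23]
Total comparisons: 6

The merged array is [6, 8, 11, 13, 14, 16, 19, 23], requiring 6 comparisons. The merge step runs in O(n) time where n is the total number of elements.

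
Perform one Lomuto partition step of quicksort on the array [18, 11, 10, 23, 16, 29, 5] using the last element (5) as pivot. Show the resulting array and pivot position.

Lomuto partition with pivot = 5:

Initial array: [18, 11, 10, 23, 16, 29, 5]

arr[0]=18 > 5: no swap
arr[1]=11 > 5: no swap
arr[2]=10 > 5: no swap
arr[3]=23 > 5: no swap
arr[4]=16 > 5: no swap
arr[5]=29 > 5: no swap

Place pivot at position 0: [5, 11, 10, 23, 16, 29, 18]
Pivot position: 0

After partitioning with pivot 5, the array becomes [5, 11, 10, 23, 16, 29, 18]. The pivot is placed at index 0. All elements to the left of the pivot are <= 5, and all elements to the right are > 5.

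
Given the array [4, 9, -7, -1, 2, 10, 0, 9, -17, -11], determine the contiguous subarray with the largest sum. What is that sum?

Using Kadane's algorithm on [4, 9, -7, -1, 2, 10, 0, 9, -17, -11]:

Scanning through the array:
Position 1 (value 9): max_ending_here = 13, max_so_far = 13
Position 2 (value -7): max_ending_here = 6, max_so_far = 13
Position 3 (value -1): max_ending_here = 5, max_so_far = 13
Position 4 (value 2): max_ending_here = 7, max_so_far = 13
Position 5 (value 10): max_ending_here = 17, max_so_far = 17
Position 6 (value 0): max_ending_here = 17, max_so_far = 17
Position 7 (value 9): max_ending_here = 26, max_so_far = 26
Position 8 (value -17): max_ending_here = 9, max_so_far = 26
Position 9 (value -11): max_ending_here = -2, max_so_far = 26

Maximum subarray: [4, 9, -7, -1, 2, 10, 0, 9]
Maximum sum: 26

The maximum subarray is [4, 9, -7, -1, 2, 10, 0, 9] with sum 26. This subarray runs from index 0 to index 7.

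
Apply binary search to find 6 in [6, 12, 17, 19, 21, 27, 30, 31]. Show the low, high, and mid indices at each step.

Binary search for 6 in [6, 12, 17, 19, 21, 27, 30, 31]:

lo=0, hi=7, mid=3, arr[mid]=19 -> 19 > 6, search left half
lo=0, hi=2, mid=1, arr[mid]=12 -> 12 > 6, search left half
lo=0, hi=0, mid=0, arr[mid]=6 -> Found target at index 0!

Binary search finds 6 at index 0 after 3 comparisons. The search repeatedly halves the search space by comparing with the middle element.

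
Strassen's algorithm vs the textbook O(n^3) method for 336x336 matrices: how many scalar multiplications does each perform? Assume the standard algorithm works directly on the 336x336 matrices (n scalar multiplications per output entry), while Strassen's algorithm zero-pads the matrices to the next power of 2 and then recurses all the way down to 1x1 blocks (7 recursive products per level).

Matrix multiplication for 336x336 matrices:

Strassen's algorithm requires power-of-2 dimensions. Pad 336x336 to 512x512 (next power of 2).

Standard algorithm: 336^3 = 37933056 multiplications
Strassen's algorithm: 7^(log2(512)) = 7^9 = 40353607 multiplications
Difference: 37933056 - 40353607 = -2420551 (Strassen uses MORE here due to padding overhead — for small or just-over-power-of-2 n, padding can outweigh the per-level savings)

Standard: 37933056 multiplications (336^3). Strassen: 40353607 multiplications (7^9, after padding to 512x512). Strassen reduces 8 recursive multiplications to 7 at each level.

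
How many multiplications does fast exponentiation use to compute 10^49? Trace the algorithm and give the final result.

Computing 10^49 by squaring (build up from 10^1; each line after the first costs one multiplication):

10^1 = 10
10^2 = (10^1)^2 = 10^2 = 100
10^3 = 10 * 10^2 = 10 * 100 = 1000
10^6 = (10^3)^2 = 1000^2 = 1000000
10^12 = (10^6)^2 = 1000000^2 = 1000000000000
10^24 = (10^12)^2 = 1000000000000^2 = 1000000000000000000000000
10^48 = (10^24)^2 = 1000000000000000000000000^2 = 1000000000000000000000000000000000000000000000000
10^49 = 10 * 10^48 = 10 * 1000000000000000000000000000000000000000000000000 = 10000000000000000000000000000000000000000000000000

Result: 10000000000000000000000000000000000000000000000000
Multiplications needed: 7 (7 lines after 10^1)

10^49 = 10000000000000000000000000000000000000000000000000. Using exponentiation by squaring, this requires 7 multiplications. The key idea: if the exponent is even, square the half-power; if odd, multiply by the base once.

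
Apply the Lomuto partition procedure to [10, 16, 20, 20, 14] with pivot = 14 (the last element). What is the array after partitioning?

Lomuto partition with pivot = 14:

Initial array: [10, 16, 20, 20, 14]

arr[0]=10 <= 14: swap with position 0, array becomes [10, 16, 20, 20, 14]
arr[1]=16 > 14: no swap
arr[2]=20 > 14: no swap
arr[3]=20 > 14: no swap

Place pivot at position 1: [10, 14, 20, 20, 16]
Pivot position: 1

After partitioning with pivot 14, the array becomes [10, 14, 20, 20, 16]. The pivot is placed at index 1. All elements to the left of the pivot are <= 14, and all elements to the right are > 14.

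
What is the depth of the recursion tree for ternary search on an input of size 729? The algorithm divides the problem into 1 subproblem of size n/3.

For divide and conquer with division factor 3:

Problem sizes at each level:
Level 0: 729
Level 1: 243
Level 2: 81
Level 3: 27
Level 4: 9
Level 5: 3
Level 6: 1

The root is level 0 and the size-1 base case is level 6 (the tree spans levels 0 through 6, i.e. 7 levels counting the root), so the depth is the number of divisions: log_3(729) = 6

The recursion tree depth is log_3(729) = 6. At each level, the problem size is divided by 3, so it takes 6 divisions to reduce to a base case of size 1. The algorithm makes 1 recursive call at each level.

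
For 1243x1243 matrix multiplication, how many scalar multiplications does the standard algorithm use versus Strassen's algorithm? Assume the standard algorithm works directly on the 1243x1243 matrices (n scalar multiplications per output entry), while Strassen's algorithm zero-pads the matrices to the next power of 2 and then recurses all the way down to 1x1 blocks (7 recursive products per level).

Matrix multiplication for 1243x1243 matrices:

Strassen's algorithm requires power-of-2 dimensions. Pad 1243x1243 to 2048x2048 (next power of 2).

Standard algorithm: 1243^3 = 1920495907 multiplications
Strassen's algorithm: 7^(log2(2048)) = 7^11 = 1977326743 multiplications
Difference: 1920495907 - 1977326743 = -56830836 (Strassen uses MORE here due to padding overhead — for small or just-over-power-of-2 n, padding can outweigh the per-level savings)

Standard: 1920495907 multiplications (1243^3). Strassen: 1977326743 multiplications (7^11, after padding to 2048x2048). Strassen reduces 8 recursive multiplications to 7 at each level.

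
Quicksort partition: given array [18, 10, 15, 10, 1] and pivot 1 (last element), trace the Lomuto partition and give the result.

Lomuto partition with pivot = 1:

Initial array: [18, 10, 15, 10, 1]

arr[0]=18 > 1: no swap
arr[1]=10 > 1: no swap
arr[2]=15 > 1: no swap
arr[3]=10 > 1: no swap

Place pivot at position 0: [1, 10, 15, 10, 18]
Pivot position: 0

After partitioning with pivot 1, the array becomes [1, 10, 15, 10, 18]. The pivot is placed at index 0. All elements to the left of the pivot are <= 1, and all elements to the right are > 1.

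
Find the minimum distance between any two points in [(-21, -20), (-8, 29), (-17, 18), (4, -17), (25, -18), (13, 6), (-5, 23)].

Computing all pairwise distances among 7 points:

d((-21, -20), (-8, 29)) = 50.6952
d((-21, -20), (-17, 18)) = 38.2099
d((-21, -20), (4, -17)) = 25.1794
d((-21, -20), (25, -18)) = 46.0435
d((-21, -20), (13, 6)) = 42.8019
d((-21, -20), (-5, 23)) = 45.8803
d((-8, 29), (-17, 18)) = 14.2127
d((-8, 29), (4, -17)) = 47.5395
d((-8, 29), (25, -18)) = 57.4282
d((-8, 29), (13, 6)) = 31.1448
d((-8, 29), (-5, 23)) = 6.7082 <-- minimum
d((-17, 18), (4, -17)) = 40.8167
d((-17, 18), (25, -18)) = 55.3173
d((-17, 18), (13, 6)) = 32.311
d((-17, 18), (-5, 23)) = 13.0
d((4, -17), (25, -18)) = 21.0238
d((4, -17), (13, 6)) = 24.6982
d((4, -17), (-5, 23)) = 41.0
d((25, -18), (13, 6)) = 26.8328
d((25, -18), (-5, 23)) = 50.8035
d((13, 6), (-5, 23)) = 24.7588

Closest pair: (-8, 29) and (-5, 23) with distance 6.7082

The closest pair is (-8, 29) and (-5, 23) with Euclidean distance 6.7082. For 7 points, brute-force pairwise comparison is shown above. For large n, the divide-and-conquer algorithm (sort by x, recurse on halves, check the dividing strip) achieves O(n log n).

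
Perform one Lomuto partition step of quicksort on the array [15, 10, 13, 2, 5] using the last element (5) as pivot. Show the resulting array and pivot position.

Lomuto partition with pivot = 5:

Initial array: [15, 10, 13, 2, 5]

arr[0]=15 > 5: no swap
arr[1]=10 > 5: no swap
arr[2]=13 > 5: no swap
arr[3]=2 <= 5: swap with position 0, array becomes [2, 10, 13, 15, 5]

Place pivot at position 1: [2, 5, 13, 15, 10]
Pivot position: 1

After partitioning with pivot 5, the array becomes [2, 5, 13, 15, 10]. The pivot is placed at index 1. All elements to the left of the pivot are <= 5, and all elements to the right are > 5.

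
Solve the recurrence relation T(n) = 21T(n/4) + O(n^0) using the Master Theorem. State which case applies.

Master Theorem for T(n) = 21T(n/4) + O(n^0):

a = 21, b = 4, c = 0
log_b(a) = log_4(21) = 2.1962

Case 1: c = 0 < log_4(21) = 2.1962
T(n) = O(n^(log_4 21))

For T(n) = 21T(n/4) + O(n^0): log_4(21) = 2.1962. This is Case 1 of the Master Theorem (c < log_b(a), work dominated by leaves), giving O(n^(log_4 21)).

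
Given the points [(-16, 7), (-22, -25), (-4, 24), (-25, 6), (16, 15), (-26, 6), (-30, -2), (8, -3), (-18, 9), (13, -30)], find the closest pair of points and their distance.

Computing all pairwise distances among 10 points:

d((-16, 7), (-22, -25)) = 32.5576
d((-16, 7), (-4, 24)) = 20.8087
d((-16, 7), (-25, 6)) = 9.0554
d((-16, 7), (16, 15)) = 32.9848
d((-16, 7), (-26, 6)) = 10.0499
d((-16, 7), (-30, -2)) = 16.6433
d((-16, 7), (8, -3)) = 26.0
d((-16, 7), (-18, 9)) = 2.8284
d((-16, 7), (13, -30)) = 47.0106
d((-22, -25), (-4, 24)) = 52.2015
d((-22, -25), (-25, 6)) = 31.1448
d((-22, -25), (16, 15)) = 55.1725
d((-22, -25), (-26, 6)) = 31.257
d((-22, -25), (-30, -2)) = 24.3516
d((-22, -25), (8, -3)) = 37.2022
d((-22, -25), (-18, 9)) = 34.2345
d((-22, -25), (13, -30)) = 35.3553
d((-4, 24), (-25, 6)) = 27.6586
d((-4, 24), (16, 15)) = 21.9317
d((-4, 24), (-26, 6)) = 28.4253
d((-4, 24), (-30, -2)) = 36.7696
d((-4, 24), (8, -3)) = 29.5466
d((-4, 24), (-18, 9)) = 20.5183
d((-4, 24), (13, -30)) = 56.6127
d((-25, 6), (16, 15)) = 41.9762
d((-25, 6), (-26, 6)) = 1.0 <-- minimum
d((-25, 6), (-30, -2)) = 9.434
d((-25, 6), (8, -3)) = 34.2053
d((-25, 6), (-18, 9)) = 7.6158
d((-25, 6), (13, -30)) = 52.345
d((16, 15), (-26, 6)) = 42.9535
d((16, 15), (-30, -2)) = 49.0408
d((16, 15), (8, -3)) = 19.6977
d((16, 15), (-18, 9)) = 34.5254
d((16, 15), (13, -30)) = 45.0999
d((-26, 6), (-30, -2)) = 8.9443
d((-26, 6), (8, -3)) = 35.171
d((-26, 6), (-18, 9)) = 8.544
d((-26, 6), (13, -30)) = 53.0754
d((-30, -2), (8, -3)) = 38.0132
d((-30, -2), (-18, 9)) = 16.2788
d((-30, -2), (13, -30)) = 51.3128
d((8, -3), (-18, 9)) = 28.6356
d((8, -3), (13, -30)) = 27.4591
d((-18, 9), (13, -30)) = 49.8197

Closest pair: (-25, 6) and (-26, 6) with distance 1.0

The closest pair is (-25, 6) and (-26, 6) with Euclidean distance 1.0. For 10 points, brute-force pairwise comparison is shown above. For large n, the divide-and-conquer algorithm (sort by x, recurse on halves, check the dividing strip) achieves O(n log n).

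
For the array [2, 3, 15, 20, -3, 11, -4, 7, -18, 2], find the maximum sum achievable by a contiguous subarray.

Using Kadane's algorithm on [2, 3, 15, 20, -3, 11, -4, 7, -18, 2]:

Scanning through the array:
Position 1 (value 3): max_ending_here = 5, max_so_far = 5
Position 2 (value 15): max_ending_here = 20, max_so_far = 20
Position 3 (value 20): max_ending_here = 40, max_so_far = 40
Position 4 (value -3): max_ending_here = 37, max_so_far = 40
Position 5 (value 11): max_ending_here = 48, max_so_far = 48
Position 6 (value -4): max_ending_here = 44, max_so_far = 48
Position 7 (value 7): max_ending_here = 51, max_so_far = 51
Position 8 (value -18): max_ending_here = 33, max_so_far = 51
Position 9 (value 2): max_ending_here = 35, max_so_far = 51

Maximum subarray: [2, 3, 15, 20, -3, 11, -4, 7]
Maximum sum: 51

The maximum subarray is [2, 3, 15, 20, -3, 11, -4, 7] with sum 51. This subarray runs from index 0 to index 7.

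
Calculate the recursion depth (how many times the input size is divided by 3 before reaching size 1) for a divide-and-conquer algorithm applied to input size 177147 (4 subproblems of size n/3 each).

For divide and conquer with division factor 3:

Problem sizes at each level:
Level 0: 177147
Level 1: 59049
Level 2: 19683
Level 3: 6561
Level 4: 2187
Level 5: 729
Level 6: 243
Level 7: 81
Level 8: 27
Level 9: 9
Level 10: 3
Level 11: 1

The root is level 0 and the size-1 base case is level 11 (the tree spans levels 0 through 11, i.e. 12 levels counting the root), so the depth is the number of divisions: log_3(177147) = 11

The recursion tree depth is log_3(177147) = 11. At each level, the problem size is divided by 3, so it takes 11 divisions to reduce to a base case of size 1. The algorithm makes 4 recursive calls at each level.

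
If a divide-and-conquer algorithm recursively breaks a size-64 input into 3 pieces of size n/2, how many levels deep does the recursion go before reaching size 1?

For divide and conquer with division factor 2:

Problem sizes at each level:
Level 0: 64
Level 1: 32
Level 2: 16
Level 3: 8
Level 4: 4
Level 5: 2
Level 6: 1

The root is level 0 and the size-1 base case is level 6 (the tree spans levels 0 through 6, i.e. 7 levels counting the root), so the depth is the number of divisions: log_2(64) = 6

The recursion tree depth is log_2(64) = 6. At each level, the problem size is divided by 2, so it takes 6 divisions to reduce to a base case of size 1. The algorithm makes 3 recursive calls at each level.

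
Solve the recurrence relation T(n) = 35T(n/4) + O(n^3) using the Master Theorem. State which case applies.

Master Theorem for T(n) = 35T(n/4) + O(n^3):

a = 35, b = 4, c = 3
log_b(a) = log_4(35) = 2.5646

Case 3: c = 3 > log_4(35) = 2.5646
T(n) = O(n^3) = O(n^3)

For T(n) = 35T(n/4) + O(n^3): log_4(35) = 2.5646. This is Case 3 of the Master Theorem (c > log_b(a), work dominated by root), giving O(n^3).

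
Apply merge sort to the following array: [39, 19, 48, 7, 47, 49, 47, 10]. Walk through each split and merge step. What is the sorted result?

Merge sort trace:

Split: [39, 19, 48, 7, 47, 49, 47, 10] -> [39, 19, 48, 7] and [47, 49, 47, 10]
  Split: [39, 19, 48, 7] -> [39, 19] and [48, 7]
    Split: [39, 19] -> [39] and [19]
    Merge: [39] + [19] -> [19, 39]
    Split: [48, 7] -> [48] and [7]
    Merge: [48] + [7] -> [7, 48]
  Merge: [19, 39] + [7, 48] -> [7, 19, 39, 48]
  Split: [47, 49, 47, 10] -> [47, 49] and [47, 10]
    Split: [47, 49] -> [47] and [49]
    Merge: [47] + [49] -> [47, 49]
    Split: [47, 10] -> [47] and [10]
    Merge: [47] + [10] -> [10, 47]
  Merge: [47, 49] + [10, 47] -> [10, 47, 47, 49]
Merge: [7, 19, 39, 48] + [10, 47, 47, 49] -> [7, 10, 19, 39, 47, 47, 48, 49]

Final sorted array: [7, 10, 19, 39, 47, 47, 48, 49]

The merge sort proceeds by recursively splitting the array and merging sorted halves.
After all merges, the sorted array is [7, 10, 19, 39, 47, 47, 48, 49].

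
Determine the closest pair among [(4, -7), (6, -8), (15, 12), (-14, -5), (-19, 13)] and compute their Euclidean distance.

Computing all pairwise distances among 5 points:

d((4, -7), (6, -8)) = 2.2361 <-- minimum
d((4, -7), (15, 12)) = 21.9545
d((4, -7), (-14, -5)) = 18.1108
d((4, -7), (-19, 13)) = 30.4795
d((6, -8), (15, 12)) = 21.9317
d((6, -8), (-14, -5)) = 20.2237
d((6, -8), (-19, 13)) = 32.6497
d((15, 12), (-14, -5)) = 33.6155
d((15, 12), (-19, 13)) = 34.0147
d((-14, -5), (-19, 13)) = 18.6815

Closest pair: (4, -7) and (6, -8) with distance 2.2361

The closest pair is (4, -7) and (6, -8) with Euclidean distance 2.2361. For 5 points, brute-force pairwise comparison is shown above. For large n, the divide-and-conquer algorithm (sort by x, recurse on halves, check the dividing strip) achieves O(n log n).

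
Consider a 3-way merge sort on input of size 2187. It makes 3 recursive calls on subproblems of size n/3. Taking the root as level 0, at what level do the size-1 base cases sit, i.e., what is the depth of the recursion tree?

For divide and conquer with division factor 3:

Problem sizes at each level:
Level 0: 2187
Level 1: 729
Level 2: 243
Level 3: 81
Level 4: 27
Level 5: 9
Level 6: 3
Level 7: 1

The root is level 0 and the size-1 base case is level 7 (the tree spans levels 0 through 7, i.e. 8 levels counting the root), so the depth is the number of divisions: log_3(2187) = 7

The recursion tree depth is log_3(2187) = 7. At each level, the problem size is divided by 3, so it takes 7 divisions to reduce to a base case of size 1. The algorithm makes 3 recursive calls at each level.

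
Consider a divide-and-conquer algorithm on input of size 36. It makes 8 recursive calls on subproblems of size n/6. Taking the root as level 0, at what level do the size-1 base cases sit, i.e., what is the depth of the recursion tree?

For divide and conquer with division factor 6:

Problem sizes at each level:
Level 0: 36
Level 1: 6
Level 2: 1

The root is level 0 and the size-1 base case is level 2 (the tree spans levels 0 through 2, i.e. 3 levels counting the root), so the depth is the number of divisions: log_6(36) = 2

The recursion tree depth is log_6(36) = 2. At each level, the problem size is divided by 6, so it takes 2 divisions to reduce to a base case of size 1. The algorithm makes 8 recursive calls at each level.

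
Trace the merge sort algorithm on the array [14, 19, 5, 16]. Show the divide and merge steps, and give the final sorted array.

Merge sort trace:

Split: [14, 19, 5, 16] -> [14, 19] and [5, 16]
  Split: [14, 19] -> [14] and [19]
  Merge: [14] + [19] -> [14, 19]
  Split: [5, 16] -> [5] and [16]
  Merge: [5] + [16] -> [5, 16]
Merge: [14, 19] + [5, 16] -> [5, 14, 16, 19]

Final sorted array: [5, 14, 16, 19]

The merge sort proceeds by recursively splitting the array and merging sorted halves.
After all merges, the sorted array is [5, 14, 16, 19].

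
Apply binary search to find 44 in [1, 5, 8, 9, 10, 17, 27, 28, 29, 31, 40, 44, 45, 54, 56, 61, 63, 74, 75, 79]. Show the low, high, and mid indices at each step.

Binary search for 44 in [1, 5, 8, 9, 10, 17, 27, 28, 29, 31, 40, 44, 45, 54, 56, 61, 63, 74, 75, 79]:

lo=0, hi=19, mid=9, arr[mid]=31 -> 31 < 44, search right half
lo=10, hi=19, mid=14, arr[mid]=56 -> 56 > 44, search left half
lo=10, hi=13, mid=11, arr[mid]=44 -> Found target at index 11!

Binary search finds 44 at index 11 after 3 comparisons. The search repeatedly halves the search space by comparing with the middle element.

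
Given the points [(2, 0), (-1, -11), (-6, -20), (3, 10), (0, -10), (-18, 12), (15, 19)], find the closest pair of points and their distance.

Computing all pairwise distances among 7 points:

d((2, 0), (-1, -11)) = 11.4018
d((2, 0), (-6, -20)) = 21.5407
d((2, 0), (3, 10)) = 10.0499
d((2, 0), (0, -10)) = 10.198
d((2, 0), (-18, 12)) = 23.3238
d((2, 0), (15, 19)) = 23.0217
d((-1, -11), (-6, -20)) = 10.2956
d((-1, -11), (3, 10)) = 21.3776
d((-1, -11), (0, -10)) = 1.4142 <-- minimum
d((-1, -11), (-18, 12)) = 28.6007
d((-1, -11), (15, 19)) = 34.0
d((-6, -20), (3, 10)) = 31.3209
d((-6, -20), (0, -10)) = 11.6619
d((-6, -20), (-18, 12)) = 34.176
d((-6, -20), (15, 19)) = 44.2945
d((3, 10), (0, -10)) = 20.2237
d((3, 10), (-18, 12)) = 21.095
d((3, 10), (15, 19)) = 15.0
d((0, -10), (-18, 12)) = 28.4253
d((0, -10), (15, 19)) = 32.6497
d((-18, 12), (15, 19)) = 33.7343

Closest pair: (-1, -11) and (0, -10) with distance 1.4142

The closest pair is (-1, -11) and (0, -10) with Euclidean distance 1.4142. For 7 points, brute-force pairwise comparison is shown above. For large n, the divide-and-conquer algorithm (sort by x, recurse on halves, check the dividing strip) achieves O(n log n).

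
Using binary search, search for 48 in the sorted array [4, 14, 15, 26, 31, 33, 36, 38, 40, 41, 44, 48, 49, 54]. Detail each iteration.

Binary search for 48 in [4, 14, 15, 26, 31, 33, 36, 38, 40, 41, 44, 48, 49, 54]:

lo=0, hi=13, mid=6, arr[mid]=36 -> 36 < 48, search right half
lo=7, hi=13, mid=10, arr[mid]=44 -> 44 < 48, search right half
lo=11, hi=13, mid=12, arr[mid]=49 -> 49 > 48, search left half
lo=11, hi=11, mid=11, arr[mid]=48 -> Found target at index 11!

Binary search finds 48 at index 11 after 4 comparisons. The search repeatedly halves the search space by comparing with the middle element.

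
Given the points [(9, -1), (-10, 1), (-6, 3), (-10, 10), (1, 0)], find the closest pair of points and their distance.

Computing all pairwise distances among 5 points:

d((9, -1), (-10, 1)) = 19.105
d((9, -1), (-6, 3)) = 15.5242
d((9, -1), (-10, 10)) = 21.9545
d((9, -1), (1, 0)) = 8.0623
d((-10, 1), (-6, 3)) = 4.4721 <-- minimum
d((-10, 1), (-10, 10)) = 9.0
d((-10, 1), (1, 0)) = 11.0454
d((-6, 3), (-10, 10)) = 8.0623
d((-6, 3), (1, 0)) = 7.6158
d((-10, 10), (1, 0)) = 14.8661

Closest pair: (-10, 1) and (-6, 3) with distance 4.4721

The closest pair is (-10, 1) and (-6, 3) with Euclidean distance 4.4721. For 5 points, brute-force pairwise comparison is shown above. For large n, the divide-and-conquer algorithm (sort by x, recurse on halves, check the dividing strip) achieves O(n log n).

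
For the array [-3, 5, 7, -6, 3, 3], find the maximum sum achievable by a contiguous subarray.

Using Kadane's algorithm on [-3, 5, 7, -6, 3, 3]:

Scanning through the array:
Position 1 (value 5): max_ending_here = 5, max_so_far = 5
Position 2 (value 7): max_ending_here = 12, max_so_far = 12
Position 3 (value -6): max_ending_here = 6, max_so_far = 12
Position 4 (value 3): max_ending_here = 9, max_so_far = 12
Position 5 (value 3): max_ending_here = 12, max_so_far = 12

Maximum subarray: [5, 7]
Maximum sum: 12

The maximum subarray is [5, 7] with sum 12. This subarray runs from index 1 to index 2.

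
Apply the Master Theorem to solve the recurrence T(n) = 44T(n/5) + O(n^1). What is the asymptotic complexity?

Master Theorem for T(n) = 44T(n/5) + O(n^1):

a = 44, b = 5, c = 1
log_b(a) = log_5(44) = 2.3512

Case 1: c = 1 < log_5(44) = 2.3512
T(n) = O(n^(log_5 44))

For T(n) = 44T(n/5) + O(n^1): log_5(44) = 2.3512. This is Case 1 of the Master Theorem (c < log_b(a), work dominated by leaves), giving O(n^(log_5 44)).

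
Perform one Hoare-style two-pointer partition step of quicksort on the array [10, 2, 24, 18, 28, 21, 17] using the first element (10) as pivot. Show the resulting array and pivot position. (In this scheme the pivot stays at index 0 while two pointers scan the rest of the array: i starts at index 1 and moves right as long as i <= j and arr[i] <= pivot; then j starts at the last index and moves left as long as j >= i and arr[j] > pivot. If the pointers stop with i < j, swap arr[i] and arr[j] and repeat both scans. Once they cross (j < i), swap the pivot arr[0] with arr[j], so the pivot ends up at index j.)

Hoare-style two-pointer partition with pivot = 10:

Initial array: [10, 2, 24, 18, 28, 21, 17]

Pointers start at i = 1, j = 6.
i ends at 2, j ends at 1: the pointers have crossed (j < i), so scanning stops.

Swap pivot arr[0] with arr[1] to place pivot at position 1: [2, 10, 24, 18, 28, 21, 17]
Pivot position: 1

After partitioning with pivot 10, the array becomes [2, 10, 24, 18, 28, 21, 17]. The pivot is placed at index 1. All elements to the left of the pivot are <= 10, and all elements to the right are > 10.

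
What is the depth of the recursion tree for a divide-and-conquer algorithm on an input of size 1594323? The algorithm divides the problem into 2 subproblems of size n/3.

For divide and conquer with division factor 3:

Problem sizes at each level:
Level 0: 1594323
Level 1: 531441
Level 2: 177147
Level 3: 59049
Level 4: 19683
Level 5: 6561
Level 6: 2187
Level 7: 729
Level 8: 243
Level 9: 81
Level 10: 27
Level 11: 9
Level 12: 3
Level 13: 1

The root is level 0 and the size-1 base case is level 13 (the tree spans levels 0 through 13, i.e. 14 levels counting the root), so the depth is the number of divisions: log_3(1594323) = 13

The recursion tree depth is log_3(1594323) = 13. At each level, the problem size is divided by 3, so it takes 13 divisions to reduce to a base case of size 1. The algorithm makes 2 recursive calls at each level.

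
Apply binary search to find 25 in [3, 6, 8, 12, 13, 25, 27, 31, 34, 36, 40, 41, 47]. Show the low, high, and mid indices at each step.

Binary search for 25 in [3, 6, 8, 12, 13, 25, 27, 31, 34, 36, 40, 41, 47]:

lo=0, hi=12, mid=6, arr[mid]=27 -> 27 > 25, search left half
lo=0, hi=5, mid=2, arr[mid]=8 -> 8 < 25, search right half
lo=3, hi=5, mid=4, arr[mid]=13 -> 13 < 25, search right half
lo=5, hi=5, mid=5, arr[mid]=25 -> Found target at index 5!

Binary search finds 25 at index 5 after 4 comparisons. The search repeatedly halves the search space by comparing with the middle element.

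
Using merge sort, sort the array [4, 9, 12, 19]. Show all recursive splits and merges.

Merge sort trace:

Split: [4, 9, 12, 19] -> [4, 9] and [12, 19]
  Split: [4, 9] -> [4] and [9]
  Merge: [4] + [9] -> [4, 9]
  Split: [12, 19] -> [12] and [19]
  Merge: [12] + [19] -> [12, 19]
Merge: [4, 9] + [12, 19] -> [4, 9, 12, 19]

Final sorted array: [4, 9, 12, 19]

The merge sort proceeds by recursively splitting the array and merging sorted halves.
After all merges, the sorted array is [4, 9, 12, 19].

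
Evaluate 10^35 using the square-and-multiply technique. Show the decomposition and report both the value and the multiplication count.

Computing 10^35 by squaring (build up from 10^1; each line after the first costs one multiplication):

10^1 = 10
10^2 = (10^1)^2 = 10^2 = 100
10^4 = (10^2)^2 = 100^2 = 10000
10^8 = (10^4)^2 = 10000^2 = 100000000
10^16 = (10^8)^2 = 100000000^2 = 10000000000000000
10^17 = 10 * 10^16 = 10 * 10000000000000000 = 100000000000000000
10^34 = (10^17)^2 = 100000000000000000^2 = 10000000000000000000000000000000000
10^35 = 10 * 10^34 = 10 * 10000000000000000000000000000000000 = 100000000000000000000000000000000000

Result: 100000000000000000000000000000000000
Multiplications needed: 7 (7 lines after 10^1)

10^35 = 100000000000000000000000000000000000. Using exponentiation by squaring, this requires 7 multiplications. The key idea: if the exponent is even, square the half-power; if odd, multiply by the base once.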